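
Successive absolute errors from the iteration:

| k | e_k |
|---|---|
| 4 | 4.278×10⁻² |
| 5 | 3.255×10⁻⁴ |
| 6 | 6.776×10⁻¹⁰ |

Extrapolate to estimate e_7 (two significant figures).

3.9e-25

First estimate the order: p ≈ ln(e_6/e_5) / ln(e_5/e_4) = ln(6.776×10⁻¹⁰/3.255×10⁻⁴)/ln(3.255×10⁻⁴/4.278×10⁻²) = ln(2.08172e-06)/ln(0.0076087) ≈ 2.6816.
Then e_7 ≈ e_6·(e_6/e_5)^p = 6.776×10⁻¹⁰·(2.08172e-06)^2.6816 = 6.776×10⁻¹⁰·5.81141e-16 ≈ 3.938e-25.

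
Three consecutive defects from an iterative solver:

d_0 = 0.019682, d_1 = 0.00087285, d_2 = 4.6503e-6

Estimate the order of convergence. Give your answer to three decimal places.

1.680

p ≈ ln(d_2/d_1) / ln(d_1/d_0)
  = ln(4.6503e-6/0.00087285) / ln(0.00087285/0.019682)
  = ln(0.00532772) / ln(0.0443476)
  = -5.234832 / -3.115697 ≈ 1.680148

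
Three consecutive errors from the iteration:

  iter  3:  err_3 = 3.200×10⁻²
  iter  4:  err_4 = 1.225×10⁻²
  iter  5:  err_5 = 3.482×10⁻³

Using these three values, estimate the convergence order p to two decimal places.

p ≈ ln(err_5/err_4) / ln(err_4/err_3)
  = ln(3.482×10⁻³/1.225×10⁻²) / ln(1.225×10⁻²/3.200×10⁻²)
  = ln(0.284245) / ln(0.382812)
  = -1.25792 / -0.96021 ≈ 1.31005

1.31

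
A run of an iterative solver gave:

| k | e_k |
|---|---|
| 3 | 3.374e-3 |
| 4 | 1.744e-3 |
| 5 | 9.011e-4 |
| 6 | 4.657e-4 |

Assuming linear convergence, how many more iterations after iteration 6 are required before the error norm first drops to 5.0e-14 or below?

35

Rate ρ ≈ e_6/e_5 = 4.657e-4/9.011e-4 = 0.5168.
After j more steps, e_{6+j} ≈ 4.657e-4·ρ^j; need ρ^j ≤ 5.0e-14/4.657e-4 = 1.07365e-10.
j ≥ ln(1.07365e-10)/ln(0.5168) = -22.9548/-0.66010 = 34.775.
So 35 more iterations are needed.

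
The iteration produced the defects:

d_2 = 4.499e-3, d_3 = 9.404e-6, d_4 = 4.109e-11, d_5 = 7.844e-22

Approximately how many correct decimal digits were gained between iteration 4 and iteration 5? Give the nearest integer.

11

Digits gained ≈ log₁₀(d_4/d_5) = log₁₀(4.109e-11/7.844e-22) = log₁₀(5.2384e+10) ≈ 10.719.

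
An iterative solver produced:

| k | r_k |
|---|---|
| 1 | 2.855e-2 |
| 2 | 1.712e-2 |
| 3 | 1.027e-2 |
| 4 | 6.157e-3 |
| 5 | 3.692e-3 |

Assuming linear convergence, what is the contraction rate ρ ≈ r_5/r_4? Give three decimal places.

0.600

ρ ≈ r_5/r_4 = 3.692e-3/6.157e-3 = 0.59964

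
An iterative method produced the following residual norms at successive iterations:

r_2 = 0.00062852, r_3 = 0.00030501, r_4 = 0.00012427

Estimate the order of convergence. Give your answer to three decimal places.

p ≈ ln(r_4/r_3) / ln(r_3/r_2)
  = ln(0.00012427/0.00030501) / ln(0.00030501/0.00062852)
  = ln(0.407429) / ln(0.485283)
  = -0.897889 / -0.723023 ≈ 1.241854

1.242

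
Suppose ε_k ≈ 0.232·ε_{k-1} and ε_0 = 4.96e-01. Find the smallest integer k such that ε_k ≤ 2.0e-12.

After k steps, ε_k ≈ 4.96e-01·0.232^k.
Need 0.232^k ≤ 2.0e-12/4.96e-01 = 4.03226e-12.
k ≥ ln(4.03226e-12)/ln(0.232) = -26.2367/-1.46102 = 17.958.
Smallest integer k = 18.

18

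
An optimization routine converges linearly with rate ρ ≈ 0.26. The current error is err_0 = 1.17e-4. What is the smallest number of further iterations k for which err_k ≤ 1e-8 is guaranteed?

After k steps, err_k ≈ 1.17e-4·0.26^k.
Need 0.26^k ≤ 1e-8/1.17e-4 = 8.54701e-05.
k ≥ ln(8.54701e-05)/ln(0.26) = -9.3673/-1.34707 = 6.954.
Smallest integer k = 7.

7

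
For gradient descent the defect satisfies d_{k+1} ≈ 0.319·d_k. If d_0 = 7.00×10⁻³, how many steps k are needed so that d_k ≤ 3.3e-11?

17

After k steps, d_k ≈ 7.00×10⁻³·0.319^k.
Need 0.319^k ≤ 3.3e-11/7.00×10⁻³ = 4.71429e-09.
k ≥ ln(4.71429e-09)/ln(0.319) = -19.1727/-1.14256 = 16.780.
Smallest integer k = 17.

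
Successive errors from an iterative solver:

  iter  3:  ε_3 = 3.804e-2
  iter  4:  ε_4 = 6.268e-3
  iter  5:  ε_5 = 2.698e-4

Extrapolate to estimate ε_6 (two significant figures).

1.1e-6

First estimate the order: p ≈ ln(ε_5/ε_4) / ln(ε_4/ε_3) = ln(2.698e-4/6.268e-3)/ln(6.268e-3/3.804e-2) = ln(0.043044)/ln(0.164774) ≈ 1.7444.
Then ε_6 ≈ ε_5·(ε_5/ε_4)^p = 2.698e-4·(0.043044)^1.7444 = 2.698e-4·0.00413997 ≈ 1.117e-06.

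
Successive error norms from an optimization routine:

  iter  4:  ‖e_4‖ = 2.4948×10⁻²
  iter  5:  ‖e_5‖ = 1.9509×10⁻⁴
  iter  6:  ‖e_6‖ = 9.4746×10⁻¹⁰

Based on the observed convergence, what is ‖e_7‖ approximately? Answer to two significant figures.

3.8e-23

First estimate the order: p ≈ ln(‖e_6‖/‖e_5‖) / ln(‖e_5‖/‖e_4‖) = ln(9.4746×10⁻¹⁰/1.9509×10⁻⁴)/ln(1.9509×10⁻⁴/2.4948×10⁻²) = ln(4.85653e-06)/ln(0.00781987) ≈ 2.5222.
Then ‖e_7‖ ≈ ‖e_6‖·(‖e_6‖/‖e_5‖)^p = 9.4746×10⁻¹⁰·(4.85653e-06)^2.5222 = 9.4746×10⁻¹⁰·3.96143e-14 ≈ 3.753e-23.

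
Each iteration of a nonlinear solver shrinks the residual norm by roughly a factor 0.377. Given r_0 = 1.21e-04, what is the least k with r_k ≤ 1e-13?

22

After k steps, r_k ≈ 1.21e-04·0.377^k.
Need 0.377^k ≤ 1e-13/1.21e-04 = 8.26446e-10.
k ≥ ln(8.26446e-10)/ln(0.377) = -20.9139/-0.97551 = 21.439.
Smallest integer k = 22.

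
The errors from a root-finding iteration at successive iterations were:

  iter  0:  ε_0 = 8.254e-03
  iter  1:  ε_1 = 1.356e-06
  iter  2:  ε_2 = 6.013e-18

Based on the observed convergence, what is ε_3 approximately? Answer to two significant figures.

First estimate the order: p ≈ ln(ε_2/ε_1) / ln(ε_1/ε_0) = ln(6.013e-18/1.356e-06)/ln(1.356e-06/8.254e-03) = ln(4.43437e-12)/ln(0.000164284) ≈ 3.0000.
Then ε_3 ≈ ε_2·(ε_2/ε_1)^p = 6.013e-18·(4.43437e-12)^3.0000 = 6.013e-18·8.71958e-35 ≈ 5.243e-52.

5.2e-52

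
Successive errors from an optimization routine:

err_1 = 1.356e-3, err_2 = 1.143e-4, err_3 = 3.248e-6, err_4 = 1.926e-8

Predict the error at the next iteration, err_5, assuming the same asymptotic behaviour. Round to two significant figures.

1.2e-11

First estimate the order: p ≈ ln(err_4/err_3) / ln(err_3/err_2) = ln(1.926e-8/3.248e-6)/ln(3.248e-6/1.143e-4) = ln(0.0059298)/ln(0.0284164) ≈ 1.4401.
Then err_5 ≈ err_4·(err_4/err_3)^p = 1.926e-8·(0.0059298)^1.4401 = 1.926e-8·0.000620805 ≈ 1.196e-11.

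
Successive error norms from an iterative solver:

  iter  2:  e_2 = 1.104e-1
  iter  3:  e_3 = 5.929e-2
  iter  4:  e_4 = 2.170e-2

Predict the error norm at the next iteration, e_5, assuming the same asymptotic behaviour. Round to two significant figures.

4.3e-3

First estimate the order: p ≈ ln(e_4/e_3) / ln(e_3/e_2) = ln(2.170e-2/5.929e-2)/ln(5.929e-2/1.104e-1) = ln(0.365998)/ln(0.537047) ≈ 1.6168.
Then e_5 ≈ e_4·(e_4/e_3)^p = 2.170e-2·(0.365998)^1.6168 = 2.170e-2·0.196894 ≈ 0.004273.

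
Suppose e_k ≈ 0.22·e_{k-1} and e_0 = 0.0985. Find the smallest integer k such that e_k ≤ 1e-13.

After k steps, e_k ≈ 0.0985·0.22^k.
Need 0.22^k ≤ 1e-13/0.0985 = 1.01523e-12.
k ≥ ln(1.01523e-12)/ln(0.22) = -27.6159/-1.51413 = 18.239.
Smallest integer k = 19.

19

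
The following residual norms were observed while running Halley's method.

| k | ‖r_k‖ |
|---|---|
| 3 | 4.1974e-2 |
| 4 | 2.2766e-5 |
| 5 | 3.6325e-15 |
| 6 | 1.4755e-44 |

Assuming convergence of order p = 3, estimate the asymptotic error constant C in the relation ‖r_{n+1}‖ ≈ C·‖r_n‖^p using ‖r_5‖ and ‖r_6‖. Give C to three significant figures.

0.308

C ≈ ‖r_6‖ / ‖r_5‖^3
  = 1.4755e-44 / (3.6325e-15)^3
  = 1.4755e-44 / 4.7931e-44 ≈ 0.30784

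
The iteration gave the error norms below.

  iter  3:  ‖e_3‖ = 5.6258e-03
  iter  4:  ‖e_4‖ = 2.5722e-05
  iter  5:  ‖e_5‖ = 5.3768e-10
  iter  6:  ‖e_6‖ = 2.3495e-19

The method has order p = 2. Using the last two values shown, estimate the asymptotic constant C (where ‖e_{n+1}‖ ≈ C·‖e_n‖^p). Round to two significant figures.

C ≈ ‖e_6‖ / ‖e_5‖^2
  = 2.3495e-19 / (5.3768e-10)^2
  = 2.3495e-19 / 2.891e-19 ≈ 0.8127

0.81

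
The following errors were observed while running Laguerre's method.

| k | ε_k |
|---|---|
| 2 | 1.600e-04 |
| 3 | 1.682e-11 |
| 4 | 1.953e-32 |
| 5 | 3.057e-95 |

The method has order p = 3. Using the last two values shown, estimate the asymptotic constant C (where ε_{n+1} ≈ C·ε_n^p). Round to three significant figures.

C ≈ ε_5 / ε_4^3
  = 3.057e-95 / (1.953e-32)^3
  = 3.057e-95 / 7.44915e-96 ≈ 4.1038

4.10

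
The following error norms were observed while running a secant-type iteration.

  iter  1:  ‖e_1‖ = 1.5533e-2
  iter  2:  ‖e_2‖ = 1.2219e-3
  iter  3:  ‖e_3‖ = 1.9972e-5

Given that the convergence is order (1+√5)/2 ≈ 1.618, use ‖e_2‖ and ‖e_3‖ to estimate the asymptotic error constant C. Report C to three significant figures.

C ≈ ‖e_3‖ / ‖e_2‖^1.618
  = 1.9972e-5 / (1.2219e-3)^1.618
  = 1.9972e-5 / 1.93564e-05 ≈ 1.0318

1.03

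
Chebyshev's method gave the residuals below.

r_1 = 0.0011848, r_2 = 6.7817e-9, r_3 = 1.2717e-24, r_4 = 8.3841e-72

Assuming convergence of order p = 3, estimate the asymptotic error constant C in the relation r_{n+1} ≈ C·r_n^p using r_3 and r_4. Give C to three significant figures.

4.08

C ≈ r_4 / r_3^3
  = 8.3841e-72 / (1.2717e-24)^3
  = 8.3841e-72 / 2.05662e-72 ≈ 4.0766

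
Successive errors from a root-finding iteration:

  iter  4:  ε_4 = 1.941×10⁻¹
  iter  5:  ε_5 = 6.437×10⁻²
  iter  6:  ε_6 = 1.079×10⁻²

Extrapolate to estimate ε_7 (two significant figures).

First estimate the order: p ≈ ln(ε_6/ε_5) / ln(ε_5/ε_4) = ln(1.079×10⁻²/6.437×10⁻²)/ln(6.437×10⁻²/1.941×10⁻¹) = ln(0.167625)/ln(0.331633) ≈ 1.6182.
Then ε_7 ≈ ε_6·(ε_6/ε_5)^p = 1.079×10⁻²·(0.167625)^1.6182 = 1.079×10⁻²·0.055568 ≈ 0.0005996.

6.0e-4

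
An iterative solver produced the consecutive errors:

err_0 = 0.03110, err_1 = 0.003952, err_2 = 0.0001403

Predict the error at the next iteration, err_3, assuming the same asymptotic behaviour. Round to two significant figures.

6.3e-7

First estimate the order: p ≈ ln(err_2/err_1) / ln(err_1/err_0) = ln(0.0001403/0.003952)/ln(0.003952/0.03110) = ln(0.035501)/ln(0.127074) ≈ 1.6181.
Then err_3 ≈ err_2·(err_2/err_1)^p = 0.0001403·(0.035501)^1.6181 = 0.0001403·0.00450967 ≈ 6.327e-07.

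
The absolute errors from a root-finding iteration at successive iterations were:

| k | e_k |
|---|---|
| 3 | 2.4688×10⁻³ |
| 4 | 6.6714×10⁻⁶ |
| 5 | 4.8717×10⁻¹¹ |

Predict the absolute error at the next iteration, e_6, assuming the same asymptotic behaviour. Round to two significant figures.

First estimate the order: p ≈ ln(e_5/e_4) / ln(e_4/e_3) = ln(4.8717×10⁻¹¹/6.6714×10⁻⁶)/ln(6.6714×10⁻⁶/2.4688×10⁻³) = ln(7.30237e-06)/ln(0.00270228) ≈ 2.0000.
Then e_6 ≈ e_5·(e_5/e_4)^p = 4.8717×10⁻¹¹·(7.30237e-06)^2.0000 = 4.8717×10⁻¹¹·5.33246e-11 ≈ 2.598e-21.

2.6e-21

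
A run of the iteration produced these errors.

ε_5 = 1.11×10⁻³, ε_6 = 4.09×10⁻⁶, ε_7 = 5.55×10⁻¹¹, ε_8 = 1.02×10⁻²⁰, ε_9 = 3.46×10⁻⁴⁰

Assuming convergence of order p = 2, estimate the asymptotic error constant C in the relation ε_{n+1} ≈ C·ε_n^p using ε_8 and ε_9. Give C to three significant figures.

3.33

C ≈ ε_9 / ε_8^2
  = 3.46×10⁻⁴⁰ / (1.02×10⁻²⁰)^2
  = 3.46×10⁻⁴⁰ / 1.0404e-40 ≈ 3.3256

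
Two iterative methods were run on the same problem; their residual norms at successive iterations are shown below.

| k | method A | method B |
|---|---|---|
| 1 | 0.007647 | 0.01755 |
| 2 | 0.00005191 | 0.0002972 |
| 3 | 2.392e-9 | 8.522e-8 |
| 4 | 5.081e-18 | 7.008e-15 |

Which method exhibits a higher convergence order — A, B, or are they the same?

same

Method A: p ≈ ln(5.081e-18/2.392e-9)/ln(2.392e-9/0.00005191) ≈ 2.00.
Method B: p ≈ ln(7.008e-15/8.522e-8)/ln(8.522e-8/0.0002972) ≈ 2.00.
Both orders ≈ 2.0 — effectively the same.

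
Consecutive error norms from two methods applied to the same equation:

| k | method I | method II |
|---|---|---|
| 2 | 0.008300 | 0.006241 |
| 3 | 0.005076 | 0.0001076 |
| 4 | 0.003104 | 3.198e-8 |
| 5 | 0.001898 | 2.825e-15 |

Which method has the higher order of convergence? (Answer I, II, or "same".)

II

Method I: p ≈ ln(0.001898/0.003104)/ln(0.003104/0.005076) ≈ 1.00.
Method II: p ≈ ln(2.825e-15/3.198e-8)/ln(3.198e-8/0.0001076) ≈ 2.00.
Method II has the higher order (≈2.0 vs ≈1.0).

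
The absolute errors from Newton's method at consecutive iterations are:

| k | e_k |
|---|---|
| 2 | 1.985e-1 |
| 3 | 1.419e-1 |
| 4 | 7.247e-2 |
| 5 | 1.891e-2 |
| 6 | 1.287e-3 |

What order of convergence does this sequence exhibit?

2

Consecutive ratios: e_6/e_5 = 1.287e-3/1.891e-2 = 0.0680592, e_5/e_4 = 1.891e-2/7.247e-2 = 0.260936.
p ≈ ln(0.0680592)/ln(0.260936) = -2.6874/-1.3435 ≈ 2.00.
So the convergence is quadratic (order 2).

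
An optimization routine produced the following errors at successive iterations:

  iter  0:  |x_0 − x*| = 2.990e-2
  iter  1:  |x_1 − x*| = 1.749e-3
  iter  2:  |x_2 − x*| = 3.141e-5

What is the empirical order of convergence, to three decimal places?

1.416

p ≈ ln(|x_2 − x*|/|x_1 − x*|) / ln(|x_1 − x*|/|x_0 − x*|)
  = ln(3.141e-5/1.749e-3) / ln(1.749e-3/2.990e-2)
  = ln(0.0179588) / ln(0.058495)
  = -4.019675 / -2.838814 ≈ 1.415970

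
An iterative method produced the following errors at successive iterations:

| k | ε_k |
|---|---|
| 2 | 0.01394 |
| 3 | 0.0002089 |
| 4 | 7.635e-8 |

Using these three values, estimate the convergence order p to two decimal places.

1.88

p ≈ ln(ε_4/ε_3) / ln(ε_3/ε_2)
  = ln(7.635e-8/0.0002089) / ln(0.0002089/0.01394)
  = ln(0.000365486) / ln(0.0149857)
  = -7.91428 / -4.20066 ≈ 1.88406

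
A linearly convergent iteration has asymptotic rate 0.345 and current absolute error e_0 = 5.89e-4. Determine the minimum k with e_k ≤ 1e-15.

26

After k steps, e_k ≈ 5.89e-4·0.345^k.
Need 0.345^k ≤ 1e-15/5.89e-4 = 1.69779e-12.
k ≥ ln(1.69779e-12)/ln(0.345) = -27.1017/-1.06421 = 25.466.
Smallest integer k = 26.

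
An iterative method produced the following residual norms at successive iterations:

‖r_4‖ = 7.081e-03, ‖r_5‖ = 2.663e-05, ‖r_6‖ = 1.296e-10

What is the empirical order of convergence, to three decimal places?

p ≈ ln(‖r_6‖/‖r_5‖) / ln(‖r_5‖/‖r_4‖)
  = ln(1.296e-10/2.663e-05) / ln(2.663e-05/7.081e-03)
  = ln(4.86669e-06) / ln(0.00376077)
  = -12.233097 / -5.583132 ≈ 2.191081

2.191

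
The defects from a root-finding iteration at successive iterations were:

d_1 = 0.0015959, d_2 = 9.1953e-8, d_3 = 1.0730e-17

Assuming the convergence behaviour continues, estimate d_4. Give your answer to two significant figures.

5.7e-41

First estimate the order: p ≈ ln(d_3/d_2) / ln(d_2/d_1) = ln(1.0730e-17/9.1953e-8)/ln(9.1953e-8/0.0015959) = ln(1.1669e-10)/ln(5.76183e-05) ≈ 2.3430.
Then d_4 ≈ d_3·(d_3/d_2)^p = 1.0730e-17·(1.1669e-10)^2.3430 = 1.0730e-17·5.33408e-24 ≈ 5.723e-41.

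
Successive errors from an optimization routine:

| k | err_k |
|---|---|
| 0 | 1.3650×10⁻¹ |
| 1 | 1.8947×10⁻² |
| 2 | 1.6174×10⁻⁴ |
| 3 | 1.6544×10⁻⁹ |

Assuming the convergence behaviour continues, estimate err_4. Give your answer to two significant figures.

First estimate the order: p ≈ ln(err_3/err_2) / ln(err_2/err_1) = ln(1.6544×10⁻⁹/1.6174×10⁻⁴)/ln(1.6174×10⁻⁴/1.8947×10⁻²) = ln(1.02288e-05)/ln(0.00853644) ≈ 2.4122.
Then err_4 ≈ err_3·(err_3/err_2)^p = 1.6544×10⁻⁹·(1.02288e-05)^2.4122 = 1.6544×10⁻⁹·9.17697e-13 ≈ 1.518e-21.

1.5e-21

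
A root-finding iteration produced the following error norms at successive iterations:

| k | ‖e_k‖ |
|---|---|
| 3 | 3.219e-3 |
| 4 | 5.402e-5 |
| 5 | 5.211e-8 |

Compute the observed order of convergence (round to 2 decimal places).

p ≈ ln(‖e_5‖/‖e_4‖) / ln(‖e_4‖/‖e_3‖)
  = ln(5.211e-8/5.402e-5) / ln(5.402e-5/3.219e-3)
  = ln(0.000964643) / ln(0.0167816)
  = -6.94375 / -4.08747 ≈ 1.69879

1.70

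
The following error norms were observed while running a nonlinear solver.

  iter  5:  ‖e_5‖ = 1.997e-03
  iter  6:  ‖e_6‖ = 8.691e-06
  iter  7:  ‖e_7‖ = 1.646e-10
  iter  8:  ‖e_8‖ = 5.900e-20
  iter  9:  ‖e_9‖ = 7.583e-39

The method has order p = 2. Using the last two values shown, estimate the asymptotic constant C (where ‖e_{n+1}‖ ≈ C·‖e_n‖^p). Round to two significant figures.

C ≈ ‖e_9‖ / ‖e_8‖^2
  = 7.583e-39 / (5.900e-20)^2
  = 7.583e-39 / 3.481e-39 ≈ 2.1784

2.2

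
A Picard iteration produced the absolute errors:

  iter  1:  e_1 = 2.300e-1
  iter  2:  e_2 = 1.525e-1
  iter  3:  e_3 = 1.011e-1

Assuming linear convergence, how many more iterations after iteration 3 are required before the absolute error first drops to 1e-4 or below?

Rate ρ ≈ e_3/e_2 = 1.011e-1/1.525e-1 = 0.6630.
After j more steps, e_{3+j} ≈ 1.011e-1·ρ^j; need ρ^j ≤ 1e-4/1.011e-1 = 0.00098912.
j ≥ ln(0.00098912)/ln(0.6630) = -6.9187/-0.41098 = 16.835.
So 17 more iterations are needed.

17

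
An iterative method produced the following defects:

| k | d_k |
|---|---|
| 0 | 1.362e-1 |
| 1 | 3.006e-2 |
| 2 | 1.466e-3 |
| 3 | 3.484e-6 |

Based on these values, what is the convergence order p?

Consecutive ratios: d_3/d_2 = 3.484e-6/1.466e-3 = 0.00237653, d_2/d_1 = 1.466e-3/3.006e-2 = 0.0487691.
p ≈ ln(0.00237653)/ln(0.0487691) = -6.0421/-3.0207 ≈ 2.00.
So the convergence is quadratic (order 2).

2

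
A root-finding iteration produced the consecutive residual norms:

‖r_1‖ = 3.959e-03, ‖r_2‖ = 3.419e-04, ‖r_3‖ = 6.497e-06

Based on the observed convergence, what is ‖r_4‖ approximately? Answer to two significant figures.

1.1e-8

First estimate the order: p ≈ ln(‖r_3‖/‖r_2‖) / ln(‖r_2‖/‖r_1‖) = ln(6.497e-06/3.419e-04)/ln(3.419e-04/3.959e-03) = ln(0.0190026)/ln(0.0863602) ≈ 1.6181.
Then ‖r_4‖ ≈ ‖r_3‖·(‖r_3‖/‖r_2‖)^p = 6.497e-06·(0.0190026)^1.6181 = 6.497e-06·0.00164039 ≈ 1.066e-08.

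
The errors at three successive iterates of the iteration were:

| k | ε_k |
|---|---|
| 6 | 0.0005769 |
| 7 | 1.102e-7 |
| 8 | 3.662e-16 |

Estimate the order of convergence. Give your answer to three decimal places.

p ≈ ln(ε_8/ε_7) / ln(ε_7/ε_6)
  = ln(3.662e-16/1.102e-7) / ln(1.102e-7/0.0005769)
  = ln(3.32305e-09) / ln(0.000191021)
  = -19.522383 / -8.563127 ≈ 2.279819

2.280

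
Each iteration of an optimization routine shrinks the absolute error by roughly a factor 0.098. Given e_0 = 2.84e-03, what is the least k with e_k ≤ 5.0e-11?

8

After k steps, e_k ≈ 2.84e-03·0.098^k.
Need 0.098^k ≤ 5.0e-11/2.84e-03 = 1.76056e-08.
k ≥ ln(1.76056e-08)/ln(0.098) = -17.8550/-2.32279 = 7.687.
Smallest integer k = 8.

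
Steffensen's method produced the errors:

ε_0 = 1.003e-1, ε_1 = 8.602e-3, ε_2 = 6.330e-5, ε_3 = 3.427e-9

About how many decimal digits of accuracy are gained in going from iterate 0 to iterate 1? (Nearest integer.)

1

Digits gained ≈ log₁₀(ε_0/ε_1) = log₁₀(1.003e-1/8.602e-3) = log₁₀(11.6601) ≈ 1.067.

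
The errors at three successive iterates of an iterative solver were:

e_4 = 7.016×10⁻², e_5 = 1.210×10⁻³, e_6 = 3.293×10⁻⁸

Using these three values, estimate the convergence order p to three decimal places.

2.589

p ≈ ln(e_6/e_5) / ln(e_5/e_4)
  = ln(3.293×10⁻⁸/1.210×10⁻³) / ln(1.210×10⁻³/7.016×10⁻²)
  = ln(2.72149e-05) / ln(0.0172463)
  = -10.511746 / -4.060158 ≈ 2.588999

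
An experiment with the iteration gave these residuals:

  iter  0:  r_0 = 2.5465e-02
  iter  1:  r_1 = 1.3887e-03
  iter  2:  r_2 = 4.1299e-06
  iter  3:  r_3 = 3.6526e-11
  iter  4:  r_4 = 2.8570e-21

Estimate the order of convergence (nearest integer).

Consecutive ratios: r_4/r_3 = 2.8570e-21/3.6526e-11 = 7.82183e-11, r_3/r_2 = 3.6526e-11/4.1299e-06 = 8.84428e-06.
p ≈ ln(7.82183e-11)/ln(8.84428e-06) = -23.2715/-11.6357 ≈ 2.00.
So the convergence is quadratic (order 2).

2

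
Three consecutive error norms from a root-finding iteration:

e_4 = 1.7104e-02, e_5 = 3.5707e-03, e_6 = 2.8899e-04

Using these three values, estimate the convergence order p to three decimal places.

1.605

p ≈ ln(e_6/e_5) / ln(e_5/e_4)
  = ln(2.8899e-04/3.5707e-03) / ln(3.5707e-03/1.7104e-02)
  = ln(0.0809337) / ln(0.208764)
  = -2.514125 / -1.566551 ≈ 1.604879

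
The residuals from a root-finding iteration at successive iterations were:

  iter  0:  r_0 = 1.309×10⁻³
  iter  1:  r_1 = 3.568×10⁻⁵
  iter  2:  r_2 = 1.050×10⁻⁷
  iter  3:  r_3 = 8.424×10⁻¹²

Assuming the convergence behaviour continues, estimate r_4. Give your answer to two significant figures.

2.0e-18

First estimate the order: p ≈ ln(r_3/r_2) / ln(r_2/r_1) = ln(8.424×10⁻¹²/1.050×10⁻⁷)/ln(1.050×10⁻⁷/3.568×10⁻⁵) = ln(8.02286e-05)/ln(0.00294283) ≈ 1.6181.
Then r_4 ≈ r_3·(r_3/r_2)^p = 8.424×10⁻¹²·(8.02286e-05)^1.6181 = 8.424×10⁻¹²·2.35936e-07 ≈ 1.988e-18.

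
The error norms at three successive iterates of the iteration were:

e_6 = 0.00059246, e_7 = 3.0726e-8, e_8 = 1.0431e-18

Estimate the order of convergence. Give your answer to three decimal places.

p ≈ ln(e_8/e_7) / ln(e_7/e_6)
  = ln(1.0431e-18/3.0726e-8) / ln(3.0726e-8/0.00059246)
  = ln(3.39484e-11) / ln(5.18617e-05)
  = -24.106179 / -9.866930 ≈ 2.443129

2.443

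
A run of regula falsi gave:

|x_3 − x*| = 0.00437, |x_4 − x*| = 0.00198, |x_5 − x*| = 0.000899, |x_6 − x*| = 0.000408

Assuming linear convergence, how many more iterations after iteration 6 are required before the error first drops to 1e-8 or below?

Rate ρ ≈ |x_6 − x*|/|x_5 − x*| = 0.000408/0.000899 = 0.4538.
After j more steps, |x_{6+j} − x*| ≈ 0.000408·ρ^j; need ρ^j ≤ 1e-8/0.000408 = 2.45098e-05.
j ≥ ln(2.45098e-05)/ln(0.4538) = -10.6164/-0.79010 = 13.437.
So 14 more iterations are needed.

14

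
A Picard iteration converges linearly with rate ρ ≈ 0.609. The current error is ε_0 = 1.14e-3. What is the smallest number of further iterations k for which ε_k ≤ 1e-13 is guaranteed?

After k steps, ε_k ≈ 1.14e-3·0.609^k.
Need 0.609^k ≤ 1e-13/1.14e-3 = 8.77193e-11.
k ≥ ln(8.77193e-11)/ln(0.609) = -23.1569/-0.49594 = 46.693.
Smallest integer k = 47.

47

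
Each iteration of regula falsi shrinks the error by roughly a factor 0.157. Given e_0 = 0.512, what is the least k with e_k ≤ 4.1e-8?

9

After k steps, e_k ≈ 0.512·0.157^k.
Need 0.157^k ≤ 4.1e-8/0.512 = 8.00781e-08.
k ≥ ln(8.00781e-08)/ln(0.157) = -16.3403/-1.85151 = 8.825.
Smallest integer k = 9.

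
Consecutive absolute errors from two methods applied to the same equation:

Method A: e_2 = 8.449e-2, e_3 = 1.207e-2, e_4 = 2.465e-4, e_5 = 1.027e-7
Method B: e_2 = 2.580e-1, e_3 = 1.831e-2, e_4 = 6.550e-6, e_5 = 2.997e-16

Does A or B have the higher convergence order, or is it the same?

Method A: p ≈ ln(1.027e-7/2.465e-4)/ln(2.465e-4/1.207e-2) ≈ 2.00.
Method B: p ≈ ln(2.997e-16/6.550e-6)/ln(6.550e-6/1.831e-2) ≈ 3.00.
Method B has the higher order (≈3.0 vs ≈2.0).

B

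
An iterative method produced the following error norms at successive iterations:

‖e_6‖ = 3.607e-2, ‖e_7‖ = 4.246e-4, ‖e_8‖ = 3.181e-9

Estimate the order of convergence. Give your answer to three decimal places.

p ≈ ln(‖e_8‖/‖e_7‖) / ln(‖e_7‖/‖e_6‖)
  = ln(3.181e-9/4.246e-4) / ln(4.246e-4/3.607e-2)
  = ln(7.49176e-06) / ln(0.0117716)
  = -11.801707 / -4.442065 ≈ 2.656806

2.657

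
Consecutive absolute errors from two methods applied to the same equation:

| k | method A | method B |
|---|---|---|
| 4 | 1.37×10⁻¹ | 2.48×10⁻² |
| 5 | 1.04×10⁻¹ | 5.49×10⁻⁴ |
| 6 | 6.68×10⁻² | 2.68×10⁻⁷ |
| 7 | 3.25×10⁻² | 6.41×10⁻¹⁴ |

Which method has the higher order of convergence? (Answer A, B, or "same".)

B

Method A: p ≈ ln(3.25×10⁻²/6.68×10⁻²)/ln(6.68×10⁻²/1.04×10⁻¹) ≈ 1.63.
Method B: p ≈ ln(6.41×10⁻¹⁴/2.68×10⁻⁷)/ln(2.68×10⁻⁷/5.49×10⁻⁴) ≈ 2.00.
Method B has the higher order (≈2.0 vs ≈1.6).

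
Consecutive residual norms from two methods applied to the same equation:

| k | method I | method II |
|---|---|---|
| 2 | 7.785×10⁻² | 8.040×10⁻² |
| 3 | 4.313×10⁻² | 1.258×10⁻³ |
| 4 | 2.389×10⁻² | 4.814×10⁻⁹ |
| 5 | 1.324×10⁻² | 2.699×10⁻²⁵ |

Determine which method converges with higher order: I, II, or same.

II

Method I: p ≈ ln(1.324×10⁻²/2.389×10⁻²)/ln(2.389×10⁻²/4.313×10⁻²) ≈ 1.00.
Method II: p ≈ ln(2.699×10⁻²⁵/4.814×10⁻⁹)/ln(4.814×10⁻⁹/1.258×10⁻³) ≈ 3.00.
Method II has the higher order (≈3.0 vs ≈1.0).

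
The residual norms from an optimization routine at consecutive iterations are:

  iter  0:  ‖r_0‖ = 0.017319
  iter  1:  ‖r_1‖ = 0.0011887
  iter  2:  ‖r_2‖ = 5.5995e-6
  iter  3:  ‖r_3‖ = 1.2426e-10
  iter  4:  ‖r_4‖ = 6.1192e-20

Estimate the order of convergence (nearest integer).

2

Consecutive ratios: ‖r_4‖/‖r_3‖ = 6.1192e-20/1.2426e-10 = 4.92451e-10, ‖r_3‖/‖r_2‖ = 1.2426e-10/5.5995e-6 = 2.21913e-05.
p ≈ ln(4.92451e-10)/ln(2.21913e-05) = -21.4316/-10.7158 ≈ 2.00.
So the convergence is quadratic (order 2).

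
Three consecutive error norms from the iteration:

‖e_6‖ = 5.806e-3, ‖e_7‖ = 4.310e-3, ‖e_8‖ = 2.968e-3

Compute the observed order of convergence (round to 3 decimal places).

p ≈ ln(‖e_8‖/‖e_7‖) / ln(‖e_7‖/‖e_6‖)
  = ln(2.968e-3/4.310e-3) / ln(4.310e-3/5.806e-3)
  = ln(0.688631) / ln(0.742336)
  = -0.373050 / -0.297953 ≈ 1.252043

1.252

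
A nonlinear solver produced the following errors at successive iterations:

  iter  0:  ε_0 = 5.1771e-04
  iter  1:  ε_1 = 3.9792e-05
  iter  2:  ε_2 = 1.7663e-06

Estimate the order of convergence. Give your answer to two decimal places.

1.21

p ≈ ln(ε_2/ε_1) / ln(ε_1/ε_0)
  = ln(1.7663e-06/3.9792e-05) / ln(3.9792e-05/5.1771e-04)
  = ln(0.0443883) / ln(0.0768616)
  = -3.11478 / -2.56575 ≈ 1.21398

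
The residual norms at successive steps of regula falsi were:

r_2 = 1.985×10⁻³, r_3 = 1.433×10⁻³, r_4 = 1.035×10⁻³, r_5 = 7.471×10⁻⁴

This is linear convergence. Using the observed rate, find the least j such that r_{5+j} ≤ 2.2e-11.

Rate ρ ≈ r_5/r_4 = 7.471×10⁻⁴/1.035×10⁻³ = 0.7218.
After j more steps, r_{5+j} ≈ 7.471×10⁻⁴·ρ^j; need ρ^j ≤ 2.2e-11/7.471×10⁻⁴ = 2.94472e-08.
j ≥ ln(2.94472e-08)/ln(0.7218) = -17.3407/-0.32601 = 53.191.
So 54 more iterations are needed.

54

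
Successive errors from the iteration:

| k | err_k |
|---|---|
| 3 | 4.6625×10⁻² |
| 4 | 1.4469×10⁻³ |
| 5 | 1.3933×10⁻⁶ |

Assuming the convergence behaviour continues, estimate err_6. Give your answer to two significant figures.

First estimate the order: p ≈ ln(err_5/err_4) / ln(err_4/err_3) = ln(1.3933×10⁻⁶/1.4469×10⁻³)/ln(1.4469×10⁻³/4.6625×10⁻²) = ln(0.000962955)/ln(0.0310327) ≈ 2.0000.
Then err_6 ≈ err_5·(err_5/err_4)^p = 1.3933×10⁻⁶·(0.000962955)^2.0000 = 1.3933×10⁻⁶·9.27282e-07 ≈ 1.292e-12.

1.3e-12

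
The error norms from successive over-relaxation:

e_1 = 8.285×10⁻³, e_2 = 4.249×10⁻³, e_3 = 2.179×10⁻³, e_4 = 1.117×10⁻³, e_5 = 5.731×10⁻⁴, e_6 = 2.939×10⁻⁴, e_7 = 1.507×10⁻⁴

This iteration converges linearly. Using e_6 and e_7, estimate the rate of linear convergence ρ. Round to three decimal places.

0.513

ρ ≈ e_7/e_6 = 1.507×10⁻⁴/2.939×10⁻⁴ = 0.51276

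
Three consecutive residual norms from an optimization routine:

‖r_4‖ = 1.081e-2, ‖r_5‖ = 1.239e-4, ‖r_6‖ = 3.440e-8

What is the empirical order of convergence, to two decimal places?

1.83

p ≈ ln(‖r_6‖/‖r_5‖) / ln(‖r_5‖/‖r_4‖)
  = ln(3.440e-8/1.239e-4) / ln(1.239e-4/1.081e-2)
  = ln(0.000277643) / ln(0.0114616)
  = -8.18917 / -4.46875 ≈ 1.83254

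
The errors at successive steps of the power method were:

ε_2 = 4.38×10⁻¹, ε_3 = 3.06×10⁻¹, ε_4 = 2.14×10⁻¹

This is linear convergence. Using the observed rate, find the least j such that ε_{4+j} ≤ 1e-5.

Rate ρ ≈ ε_4/ε_3 = 2.14×10⁻¹/3.06×10⁻¹ = 0.6993.
After j more steps, ε_{4+j} ≈ 2.14×10⁻¹·ρ^j; need ρ^j ≤ 1e-5/2.14×10⁻¹ = 4.6729e-05.
j ≥ ln(4.6729e-05)/ln(0.6993) = -9.9711/-0.35768 = 27.877.
So 28 more iterations are needed.

28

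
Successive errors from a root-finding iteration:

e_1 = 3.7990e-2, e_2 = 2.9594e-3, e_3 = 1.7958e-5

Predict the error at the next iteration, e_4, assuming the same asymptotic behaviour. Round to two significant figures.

First estimate the order: p ≈ ln(e_3/e_2) / ln(e_2/e_1) = ln(1.7958e-5/2.9594e-3)/ln(2.9594e-3/3.7990e-2) = ln(0.00606812)/ln(0.0778994) ≈ 2.0000.
Then e_4 ≈ e_3·(e_3/e_2)^p = 1.7958e-5·(0.00606812)^2.0000 = 1.7958e-5·3.68221e-05 ≈ 6.613e-10.

6.6e-10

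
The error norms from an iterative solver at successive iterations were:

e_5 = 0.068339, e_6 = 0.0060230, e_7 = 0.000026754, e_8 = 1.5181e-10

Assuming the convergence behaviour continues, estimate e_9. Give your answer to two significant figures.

First estimate the order: p ≈ ln(e_8/e_7) / ln(e_7/e_6) = ln(1.5181e-10/0.000026754)/ln(0.000026754/0.0060230) = ln(5.67429e-06)/ln(0.00444197) ≈ 2.2301.
Then e_9 ≈ e_8·(e_8/e_7)^p = 1.5181e-10·(5.67429e-06)^2.2301 = 1.5181e-10·1.99847e-12 ≈ 3.034e-22.

3.0e-22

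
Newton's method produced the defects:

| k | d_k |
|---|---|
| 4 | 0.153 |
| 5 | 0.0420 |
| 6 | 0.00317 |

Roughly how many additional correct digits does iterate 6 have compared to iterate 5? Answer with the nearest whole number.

1

Digits gained ≈ log₁₀(d_5/d_6) = log₁₀(0.0420/0.00317) = log₁₀(13.2492) ≈ 1.122.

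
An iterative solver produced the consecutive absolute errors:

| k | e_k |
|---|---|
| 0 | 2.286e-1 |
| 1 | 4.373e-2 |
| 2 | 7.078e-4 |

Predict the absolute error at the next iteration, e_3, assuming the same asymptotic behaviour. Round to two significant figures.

2.4e-8

First estimate the order: p ≈ ln(e_2/e_1) / ln(e_1/e_0) = ln(7.078e-4/4.373e-2)/ln(4.373e-2/2.286e-1) = ln(0.0161857)/ln(0.191295) ≈ 2.4932.
Then e_3 ≈ e_2·(e_2/e_1)^p = 7.078e-4·(0.0161857)^2.4932 = 7.078e-4·3.42773e-05 ≈ 2.426e-08.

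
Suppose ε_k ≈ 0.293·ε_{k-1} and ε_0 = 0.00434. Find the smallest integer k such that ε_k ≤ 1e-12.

19

After k steps, ε_k ≈ 0.00434·0.293^k.
Need 0.293^k ≤ 1e-12/0.00434 = 2.30415e-10.
k ≥ ln(2.30415e-10)/ln(0.293) = -22.1911/-1.22758 = 18.077.
Smallest integer k = 19.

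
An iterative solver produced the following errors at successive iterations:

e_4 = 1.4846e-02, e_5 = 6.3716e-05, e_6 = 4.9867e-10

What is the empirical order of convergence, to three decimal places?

2.157

p ≈ ln(e_6/e_5) / ln(e_5/e_4)
  = ln(4.9867e-10/6.3716e-05) / ln(6.3716e-05/1.4846e-02)
  = ln(7.82645e-06) / ln(0.0042918)
  = -11.758002 / -5.451049 ≈ 2.157016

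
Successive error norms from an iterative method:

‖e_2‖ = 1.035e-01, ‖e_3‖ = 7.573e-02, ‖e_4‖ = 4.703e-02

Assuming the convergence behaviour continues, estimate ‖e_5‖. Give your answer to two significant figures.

First estimate the order: p ≈ ln(‖e_4‖/‖e_3‖) / ln(‖e_3‖/‖e_2‖) = ln(4.703e-02/7.573e-02)/ln(7.573e-02/1.035e-01) = ln(0.621022)/ln(0.731691) ≈ 1.5249.
Then ‖e_5‖ ≈ ‖e_4‖·(‖e_4‖/‖e_3‖)^p = 4.703e-02·(0.621022)^1.5249 = 4.703e-02·0.483625 ≈ 0.02274.

2.3e-2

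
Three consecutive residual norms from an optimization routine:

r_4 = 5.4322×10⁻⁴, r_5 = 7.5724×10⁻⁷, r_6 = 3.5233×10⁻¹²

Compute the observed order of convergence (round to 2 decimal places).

p ≈ ln(r_6/r_5) / ln(r_5/r_4)
  = ln(3.5233×10⁻¹²/7.5724×10⁻⁷) / ln(7.5724×10⁻⁷/5.4322×10⁻⁴)
  = ln(4.65282e-06) / ln(0.00139398)
  = -12.27804 / -6.57559 ≈ 1.86721

1.87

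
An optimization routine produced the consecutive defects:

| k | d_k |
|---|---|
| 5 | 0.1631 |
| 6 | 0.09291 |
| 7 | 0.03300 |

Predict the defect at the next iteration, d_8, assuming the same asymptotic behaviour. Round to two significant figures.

4.9e-3

First estimate the order: p ≈ ln(d_7/d_6) / ln(d_6/d_5) = ln(0.03300/0.09291)/ln(0.09291/0.1631) = ln(0.355182)/ln(0.569651) ≈ 1.8395.
Then d_8 ≈ d_7·(d_7/d_6)^p = 0.03300·(0.355182)^1.8395 = 0.03300·0.148955 ≈ 0.004916.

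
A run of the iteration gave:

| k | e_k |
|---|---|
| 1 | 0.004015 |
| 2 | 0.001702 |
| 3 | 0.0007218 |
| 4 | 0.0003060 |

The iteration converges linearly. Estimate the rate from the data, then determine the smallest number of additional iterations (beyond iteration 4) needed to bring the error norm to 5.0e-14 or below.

27

Rate ρ ≈ e_4/e_3 = 0.0003060/0.0007218 = 0.4239.
After j more steps, e_{4+j} ≈ 0.0003060·ρ^j; need ρ^j ≤ 5.0e-14/0.0003060 = 1.63399e-10.
j ≥ ln(1.63399e-10)/ln(0.4239) = -22.5348/-0.85826 = 26.256.
So 27 more iterations are needed.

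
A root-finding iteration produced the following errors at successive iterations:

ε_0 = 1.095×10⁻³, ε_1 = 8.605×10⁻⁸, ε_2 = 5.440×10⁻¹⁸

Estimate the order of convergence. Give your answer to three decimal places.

2.485

p ≈ ln(ε_2/ε_1) / ln(ε_1/ε_0)
  = ln(5.440×10⁻¹⁸/8.605×10⁻⁸) / ln(8.605×10⁻⁸/1.095×10⁻³)
  = ln(6.32191e-11) / ln(7.85845e-05)
  = -23.484415 / -9.451336 ≈ 2.484772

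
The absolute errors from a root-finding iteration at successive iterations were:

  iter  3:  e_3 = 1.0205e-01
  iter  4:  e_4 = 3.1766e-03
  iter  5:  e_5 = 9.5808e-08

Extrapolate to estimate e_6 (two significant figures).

First estimate the order: p ≈ ln(e_5/e_4) / ln(e_4/e_3) = ln(9.5808e-08/3.1766e-03)/ln(3.1766e-03/1.0205e-01) = ln(3.01605e-05)/ln(0.0311279) ≈ 3.0000.
Then e_6 ≈ e_5·(e_5/e_4)^p = 9.5808e-08·(3.01605e-05)^3.0000 = 9.5808e-08·2.74357e-14 ≈ 2.629e-21.

2.6e-21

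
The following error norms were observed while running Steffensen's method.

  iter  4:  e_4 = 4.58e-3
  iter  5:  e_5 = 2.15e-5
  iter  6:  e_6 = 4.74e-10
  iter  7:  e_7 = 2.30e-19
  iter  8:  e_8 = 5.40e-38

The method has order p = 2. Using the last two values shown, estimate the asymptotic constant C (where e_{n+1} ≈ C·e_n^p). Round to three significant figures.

C ≈ e_8 / e_7^2
  = 5.40e-38 / (2.30e-19)^2
  = 5.40e-38 / 5.29e-38 ≈ 1.0208

1.02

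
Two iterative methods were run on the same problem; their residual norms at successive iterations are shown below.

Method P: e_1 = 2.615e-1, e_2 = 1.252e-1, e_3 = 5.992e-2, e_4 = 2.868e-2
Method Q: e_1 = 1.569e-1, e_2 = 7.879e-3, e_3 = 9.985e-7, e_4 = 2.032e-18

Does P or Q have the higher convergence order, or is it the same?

Q

Method P: p ≈ ln(2.868e-2/5.992e-2)/ln(5.992e-2/1.252e-1) ≈ 1.00.
Method Q: p ≈ ln(2.032e-18/9.985e-7)/ln(9.985e-7/7.879e-3) ≈ 3.00.
Method Q has the higher order (≈3.0 vs ≈1.0).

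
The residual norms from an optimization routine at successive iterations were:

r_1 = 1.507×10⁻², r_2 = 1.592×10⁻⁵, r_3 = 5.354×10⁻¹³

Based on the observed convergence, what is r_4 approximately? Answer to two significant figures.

First estimate the order: p ≈ ln(r_3/r_2) / ln(r_2/r_1) = ln(5.354×10⁻¹³/1.592×10⁻⁵)/ln(1.592×10⁻⁵/1.507×10⁻²) = ln(3.36307e-08)/ln(0.0010564) ≈ 2.5110.
Then r_4 ≈ r_3·(r_3/r_2)^p = 5.354×10⁻¹³·(3.36307e-08)^2.5110 = 5.354×10⁻¹³·1.71646e-19 ≈ 9.19e-32.

9.2e-32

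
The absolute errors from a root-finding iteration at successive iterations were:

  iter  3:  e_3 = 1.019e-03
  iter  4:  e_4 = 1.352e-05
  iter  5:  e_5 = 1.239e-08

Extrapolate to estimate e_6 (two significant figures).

1.5e-13

First estimate the order: p ≈ ln(e_5/e_4) / ln(e_4/e_3) = ln(1.239e-08/1.352e-05)/ln(1.352e-05/1.019e-03) = ln(0.00091642)/ln(0.0132679) ≈ 1.6183.
Then e_6 ≈ e_5·(e_5/e_4)^p = 1.239e-08·(0.00091642)^1.6183 = 1.239e-08·1.21271e-05 ≈ 1.503e-13.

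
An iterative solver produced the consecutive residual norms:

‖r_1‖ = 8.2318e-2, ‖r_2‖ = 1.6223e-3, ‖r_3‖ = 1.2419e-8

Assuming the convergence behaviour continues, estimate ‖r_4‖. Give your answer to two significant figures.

First estimate the order: p ≈ ln(‖r_3‖/‖r_2‖) / ln(‖r_2‖/‖r_1‖) = ln(1.2419e-8/1.6223e-3)/ln(1.6223e-3/8.2318e-2) = ln(7.65518e-06)/ln(0.0197077) ≈ 3.0000.
Then ‖r_4‖ ≈ ‖r_3‖·(‖r_3‖/‖r_2‖)^p = 1.2419e-8·(7.65518e-06)^3.0000 = 1.2419e-8·4.48607e-16 ≈ 5.571e-24.

5.6e-24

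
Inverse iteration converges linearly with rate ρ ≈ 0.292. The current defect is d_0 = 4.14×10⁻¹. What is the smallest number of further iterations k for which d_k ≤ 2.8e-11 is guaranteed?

20

After k steps, d_k ≈ 4.14×10⁻¹·0.292^k.
Need 0.292^k ≤ 2.8e-11/4.14×10⁻¹ = 6.76329e-11.
k ≥ ln(6.76329e-11)/ln(0.292) = -23.4169/-1.23100 = 19.023.
Smallest integer k = 20.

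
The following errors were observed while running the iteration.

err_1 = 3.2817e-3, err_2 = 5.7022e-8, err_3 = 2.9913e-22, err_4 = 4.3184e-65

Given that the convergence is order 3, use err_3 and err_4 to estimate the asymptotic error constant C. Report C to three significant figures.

1.61

C ≈ err_4 / err_3^3
  = 4.3184e-65 / (2.9913e-22)^3
  = 4.3184e-65 / 2.67658e-65 ≈ 1.6134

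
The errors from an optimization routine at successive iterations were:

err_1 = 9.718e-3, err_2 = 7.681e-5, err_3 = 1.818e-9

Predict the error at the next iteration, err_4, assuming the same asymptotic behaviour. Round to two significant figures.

1.2e-19

First estimate the order: p ≈ ln(err_3/err_2) / ln(err_2/err_1) = ln(1.818e-9/7.681e-5)/ln(7.681e-5/9.718e-3) = ln(2.36688e-05)/ln(0.00790389) ≈ 2.2005.
Then err_4 ≈ err_3·(err_3/err_2)^p = 1.818e-9·(2.36688e-05)^2.2005 = 1.818e-9·6.62026e-11 ≈ 1.204e-19.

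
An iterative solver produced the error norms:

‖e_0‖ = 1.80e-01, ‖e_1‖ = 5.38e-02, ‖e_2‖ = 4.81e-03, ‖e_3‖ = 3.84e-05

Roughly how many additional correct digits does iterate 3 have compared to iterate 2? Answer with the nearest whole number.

2

Digits gained ≈ log₁₀(‖e_2‖/‖e_3‖) = log₁₀(4.81e-03/3.84e-05) = log₁₀(125.26) ≈ 2.098.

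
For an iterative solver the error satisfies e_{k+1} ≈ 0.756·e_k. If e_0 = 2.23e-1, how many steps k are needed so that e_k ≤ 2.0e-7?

50

After k steps, e_k ≈ 2.23e-1·0.756^k.
Need 0.756^k ≤ 2.0e-7/2.23e-1 = 8.96861e-07.
k ≥ ln(8.96861e-07)/ln(0.756) = -13.9244/-0.27971 = 49.782.
Smallest integer k = 50.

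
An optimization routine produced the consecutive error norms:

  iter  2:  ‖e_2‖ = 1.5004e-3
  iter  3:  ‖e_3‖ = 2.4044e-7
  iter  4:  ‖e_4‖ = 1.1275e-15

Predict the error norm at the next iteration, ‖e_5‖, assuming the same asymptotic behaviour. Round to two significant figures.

First estimate the order: p ≈ ln(‖e_4‖/‖e_3‖) / ln(‖e_3‖/‖e_2‖) = ln(1.1275e-15/2.4044e-7)/ln(2.4044e-7/1.5004e-3) = ln(4.68932e-09)/ln(0.000160251) ≈ 2.1946.
Then ‖e_5‖ ≈ ‖e_4‖·(‖e_4‖/‖e_3‖)^p = 1.1275e-15·(4.68932e-09)^2.1946 = 1.1275e-15·5.26523e-19 ≈ 5.937e-34.

5.9e-34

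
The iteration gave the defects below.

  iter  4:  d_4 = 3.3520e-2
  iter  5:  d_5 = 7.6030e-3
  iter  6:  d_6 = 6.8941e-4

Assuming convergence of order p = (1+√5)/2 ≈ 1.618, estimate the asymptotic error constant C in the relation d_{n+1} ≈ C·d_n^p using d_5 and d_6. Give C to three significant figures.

C ≈ d_6 / d_5^1.618
  = 6.8941e-4 / (7.6030e-3)^1.618
  = 6.8941e-4 / 0.000372764 ≈ 1.8495

1.85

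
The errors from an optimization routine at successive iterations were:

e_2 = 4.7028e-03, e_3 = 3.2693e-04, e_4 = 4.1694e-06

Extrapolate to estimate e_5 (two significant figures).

3.3e-9

First estimate the order: p ≈ ln(e_4/e_3) / ln(e_3/e_2) = ln(4.1694e-06/3.2693e-04)/ln(3.2693e-04/4.7028e-03) = ln(0.0127532)/ln(0.0695182) ≈ 1.6360.
Then e_5 ≈ e_4·(e_4/e_3)^p = 4.1694e-06·(0.0127532)^1.6360 = 4.1694e-06·0.00079578 ≈ 3.318e-09.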